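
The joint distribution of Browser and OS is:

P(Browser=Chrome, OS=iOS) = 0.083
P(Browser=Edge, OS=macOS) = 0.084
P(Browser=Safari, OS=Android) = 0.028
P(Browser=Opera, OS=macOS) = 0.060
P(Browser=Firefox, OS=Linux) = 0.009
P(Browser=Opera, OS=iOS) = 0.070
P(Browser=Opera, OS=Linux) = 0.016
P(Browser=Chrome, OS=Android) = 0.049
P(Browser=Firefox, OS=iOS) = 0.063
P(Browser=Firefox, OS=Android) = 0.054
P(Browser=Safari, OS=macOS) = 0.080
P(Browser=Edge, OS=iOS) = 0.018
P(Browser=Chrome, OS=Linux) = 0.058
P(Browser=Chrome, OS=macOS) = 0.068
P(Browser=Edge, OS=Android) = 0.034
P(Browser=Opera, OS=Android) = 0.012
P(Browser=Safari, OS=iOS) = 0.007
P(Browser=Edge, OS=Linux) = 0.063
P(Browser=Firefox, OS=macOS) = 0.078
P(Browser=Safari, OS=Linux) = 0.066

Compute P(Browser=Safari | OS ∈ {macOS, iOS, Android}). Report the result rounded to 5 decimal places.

0.14594

P(OS=macOS) = 0.068 + 0.078 + 0.080 + 0.084 + 0.060 = 0.370.
P(OS=iOS) = 0.083 + 0.063 + 0.007 + 0.018 + 0.070 = 0.241.
P(OS=Android) = 0.049 + 0.054 + 0.028 + 0.034 + 0.012 = 0.177.
P(OS ∈ {macOS, iOS, Android}) = 0.370 + 0.241 + 0.177 = 0.788; P(Browser=Safari, OS ∈ {macOS, iOS, Android}) = 0.080 + 0.007 + 0.028 = 0.115.
P(Browser=Safari | OS ∈ {macOS, iOS, Android}) = 0.115/0.788 = 0.14594.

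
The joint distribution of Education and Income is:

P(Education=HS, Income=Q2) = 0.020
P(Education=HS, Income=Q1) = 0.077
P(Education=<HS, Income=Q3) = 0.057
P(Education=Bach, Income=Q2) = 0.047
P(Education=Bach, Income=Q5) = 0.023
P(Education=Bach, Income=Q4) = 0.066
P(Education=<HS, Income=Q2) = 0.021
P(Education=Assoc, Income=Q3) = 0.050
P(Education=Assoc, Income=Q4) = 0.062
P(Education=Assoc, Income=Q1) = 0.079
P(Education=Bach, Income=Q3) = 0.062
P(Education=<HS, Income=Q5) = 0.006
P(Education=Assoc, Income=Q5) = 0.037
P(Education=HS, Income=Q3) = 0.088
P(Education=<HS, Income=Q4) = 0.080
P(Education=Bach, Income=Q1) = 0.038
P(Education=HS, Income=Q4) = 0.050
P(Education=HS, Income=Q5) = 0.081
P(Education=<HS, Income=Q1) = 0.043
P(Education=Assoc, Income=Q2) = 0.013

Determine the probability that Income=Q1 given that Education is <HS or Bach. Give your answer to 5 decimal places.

P(Education=<HS) = 0.043 + 0.021 + 0.057 + 0.080 + 0.006 = 0.207.
P(Education=Bach) = 0.038 + 0.047 + 0.062 + 0.066 + 0.023 = 0.236.
P(Education ∈ {<HS, Bach}) = 0.207 + 0.236 = 0.443; P(Income=Q1, Education ∈ {<HS, Bach}) = 0.043 + 0.038 = 0.081.
P(Income=Q1 | Education ∈ {<HS, Bach}) = 0.081/0.443 = 0.18284.

0.18284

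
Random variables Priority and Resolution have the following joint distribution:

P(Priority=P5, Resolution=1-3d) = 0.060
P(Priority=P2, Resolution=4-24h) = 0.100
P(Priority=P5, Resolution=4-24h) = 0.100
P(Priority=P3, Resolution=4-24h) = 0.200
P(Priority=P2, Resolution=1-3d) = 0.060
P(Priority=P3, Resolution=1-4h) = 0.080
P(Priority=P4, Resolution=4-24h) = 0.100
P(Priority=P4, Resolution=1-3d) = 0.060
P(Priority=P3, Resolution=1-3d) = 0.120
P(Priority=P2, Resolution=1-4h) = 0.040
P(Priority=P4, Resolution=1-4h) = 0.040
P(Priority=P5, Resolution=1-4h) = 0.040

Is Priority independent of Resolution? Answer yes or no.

yes

Every cell satisfies P(Priority,Resolution) = P(Priority)·P(Resolution). For instance P(Priority=P5) = 0.200, P(Resolution=1-3d) = 0.300, and 0.200×0.300 = 0.060 matches the joint entry. So Priority and Resolution are independent.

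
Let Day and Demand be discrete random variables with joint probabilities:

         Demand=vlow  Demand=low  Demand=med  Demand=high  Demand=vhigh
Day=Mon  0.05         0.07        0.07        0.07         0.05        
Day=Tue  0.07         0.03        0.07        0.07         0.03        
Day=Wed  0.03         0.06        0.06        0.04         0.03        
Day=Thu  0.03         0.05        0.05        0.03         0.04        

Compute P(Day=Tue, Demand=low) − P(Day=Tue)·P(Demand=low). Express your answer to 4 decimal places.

P(Day=Tue) = 0.07 + 0.03 + 0.07 + 0.07 + 0.03 = 0.27.
P(Demand=low) = 0.07 + 0.03 + 0.06 + 0.05 = 0.21.
P(Day=Tue, Demand=low) − P(Day=Tue)P(Demand=low) = 0.03 − 0.27×0.21 = -0.0267.

-0.0267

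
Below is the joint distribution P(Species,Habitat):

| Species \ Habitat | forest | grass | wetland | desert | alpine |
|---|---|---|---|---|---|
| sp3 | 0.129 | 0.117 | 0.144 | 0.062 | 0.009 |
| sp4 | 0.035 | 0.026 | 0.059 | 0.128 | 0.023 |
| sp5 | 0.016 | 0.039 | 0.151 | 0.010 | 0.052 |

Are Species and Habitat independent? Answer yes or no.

P(Species=sp4) = 0.271 and P(Habitat=desert) = 0.200, so their product is 0.05420, but P(Species=sp4, Habitat=desert) = 0.128. Since these differ, Species and Habitat are not independent.

no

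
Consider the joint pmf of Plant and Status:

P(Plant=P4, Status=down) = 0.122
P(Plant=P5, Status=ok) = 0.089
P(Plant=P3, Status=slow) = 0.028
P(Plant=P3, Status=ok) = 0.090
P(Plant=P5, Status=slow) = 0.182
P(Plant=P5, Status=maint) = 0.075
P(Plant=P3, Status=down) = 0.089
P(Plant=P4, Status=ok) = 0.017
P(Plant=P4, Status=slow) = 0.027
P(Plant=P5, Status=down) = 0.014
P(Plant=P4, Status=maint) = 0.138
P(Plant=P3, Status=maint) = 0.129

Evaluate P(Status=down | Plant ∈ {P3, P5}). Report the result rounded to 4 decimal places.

P(Plant=P3) = 0.090 + 0.028 + 0.089 + 0.129 = 0.336.
P(Plant=P5) = 0.089 + 0.182 + 0.014 + 0.075 = 0.360.
P(Plant ∈ {P3, P5}) = 0.336 + 0.360 = 0.696; P(Status=down, Plant ∈ {P3, P5}) = 0.089 + 0.014 = 0.103.
P(Status=down | Plant ∈ {P3, P5}) = 0.103/0.696 = 0.1480.

0.1480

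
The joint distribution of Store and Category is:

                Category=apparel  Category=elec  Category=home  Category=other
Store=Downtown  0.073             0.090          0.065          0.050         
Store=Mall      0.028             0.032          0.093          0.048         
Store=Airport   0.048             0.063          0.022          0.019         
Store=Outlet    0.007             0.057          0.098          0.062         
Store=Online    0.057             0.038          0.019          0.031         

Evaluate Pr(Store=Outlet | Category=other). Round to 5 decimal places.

0.29524

P(Category=other) = 0.050 + 0.048 + 0.019 + 0.062 + 0.031 = 0.210.
P(Store=Outlet | Category=other) = 0.062/0.210 = 0.29524.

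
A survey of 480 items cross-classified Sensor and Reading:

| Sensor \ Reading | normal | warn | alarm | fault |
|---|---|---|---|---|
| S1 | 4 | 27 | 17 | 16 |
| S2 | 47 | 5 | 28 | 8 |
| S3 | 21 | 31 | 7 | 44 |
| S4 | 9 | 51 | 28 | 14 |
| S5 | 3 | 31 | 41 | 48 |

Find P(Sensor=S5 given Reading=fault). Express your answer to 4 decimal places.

0.3692

Total with Reading=fault: 16 + 8 + 44 + 14 + 48 = 130.
P(Sensor=S5 | Reading=fault) = 48/130 = 0.3692.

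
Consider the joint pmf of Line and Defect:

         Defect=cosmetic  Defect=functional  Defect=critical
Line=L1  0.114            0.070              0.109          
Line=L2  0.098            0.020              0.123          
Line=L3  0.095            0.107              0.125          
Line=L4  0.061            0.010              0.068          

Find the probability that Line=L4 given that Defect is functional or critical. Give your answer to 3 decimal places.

0.123

P(Defect=functional) = 0.070 + 0.020 + 0.107 + 0.010 = 0.207.
P(Defect=critical) = 0.109 + 0.123 + 0.125 + 0.068 = 0.425.
P(Defect ∈ {functional, critical}) = 0.207 + 0.425 = 0.632; P(Line=L4, Defect ∈ {functional, critical}) = 0.010 + 0.068 = 0.078.
P(Line=L4 | Defect ∈ {functional, critical}) = 0.078/0.632 = 0.123.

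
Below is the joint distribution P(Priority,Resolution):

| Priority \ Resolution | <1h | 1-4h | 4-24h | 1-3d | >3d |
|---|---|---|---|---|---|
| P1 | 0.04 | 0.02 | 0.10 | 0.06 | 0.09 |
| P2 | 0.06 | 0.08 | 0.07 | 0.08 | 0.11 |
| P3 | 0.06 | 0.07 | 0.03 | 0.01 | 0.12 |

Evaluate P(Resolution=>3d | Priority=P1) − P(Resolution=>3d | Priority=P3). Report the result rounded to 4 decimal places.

-0.1235

P(Priority=P1) = 0.04 + 0.02 + 0.10 + 0.06 + 0.09 = 0.31; P(Resolution=>3d | Priority=P1) = 0.09/0.31 = 0.29032.
P(Priority=P3) = 0.06 + 0.07 + 0.03 + 0.01 + 0.12 = 0.29; P(Resolution=>3d | Priority=P3) = 0.12/0.29 = 0.41379.
Difference = -0.1235.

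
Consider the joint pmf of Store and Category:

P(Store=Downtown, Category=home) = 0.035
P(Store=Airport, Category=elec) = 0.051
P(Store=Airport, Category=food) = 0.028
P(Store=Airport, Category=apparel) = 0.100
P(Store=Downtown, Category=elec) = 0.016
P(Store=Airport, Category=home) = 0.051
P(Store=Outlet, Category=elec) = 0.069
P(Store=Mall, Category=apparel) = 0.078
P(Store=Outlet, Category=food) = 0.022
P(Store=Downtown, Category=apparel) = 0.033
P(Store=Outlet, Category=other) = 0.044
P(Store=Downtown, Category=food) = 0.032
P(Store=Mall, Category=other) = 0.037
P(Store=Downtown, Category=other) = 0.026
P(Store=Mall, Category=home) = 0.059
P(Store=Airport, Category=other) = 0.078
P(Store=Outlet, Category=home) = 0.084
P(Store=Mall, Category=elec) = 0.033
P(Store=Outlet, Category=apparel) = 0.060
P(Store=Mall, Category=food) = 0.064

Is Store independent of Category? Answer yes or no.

P(Store=Mall) = 0.271 and P(Category=food) = 0.146, so their product is 0.03957, but P(Store=Mall, Category=food) = 0.064. Since these differ, Store and Category are not independent.

no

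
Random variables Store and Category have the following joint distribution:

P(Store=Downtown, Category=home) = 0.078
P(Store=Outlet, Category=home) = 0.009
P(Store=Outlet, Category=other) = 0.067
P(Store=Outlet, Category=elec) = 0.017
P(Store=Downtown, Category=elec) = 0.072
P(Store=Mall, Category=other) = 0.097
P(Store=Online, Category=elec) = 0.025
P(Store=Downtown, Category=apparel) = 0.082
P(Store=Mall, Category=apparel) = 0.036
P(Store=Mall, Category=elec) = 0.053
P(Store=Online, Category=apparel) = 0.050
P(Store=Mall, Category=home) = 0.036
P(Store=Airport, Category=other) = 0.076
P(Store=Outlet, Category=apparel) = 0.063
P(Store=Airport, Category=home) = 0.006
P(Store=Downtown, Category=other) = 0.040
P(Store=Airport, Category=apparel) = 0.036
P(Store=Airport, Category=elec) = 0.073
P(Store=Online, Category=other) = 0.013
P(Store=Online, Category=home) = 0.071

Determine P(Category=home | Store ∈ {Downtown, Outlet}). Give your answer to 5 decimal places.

P(Store=Downtown) = 0.082 + 0.072 + 0.078 + 0.040 = 0.272.
P(Store=Outlet) = 0.063 + 0.017 + 0.009 + 0.067 = 0.156.
P(Store ∈ {Downtown, Outlet}) = 0.272 + 0.156 = 0.428; P(Category=home, Store ∈ {Downtown, Outlet}) = 0.078 + 0.009 = 0.087.
P(Category=home | Store ∈ {Downtown, Outlet}) = 0.087/0.428 = 0.20327.

0.20327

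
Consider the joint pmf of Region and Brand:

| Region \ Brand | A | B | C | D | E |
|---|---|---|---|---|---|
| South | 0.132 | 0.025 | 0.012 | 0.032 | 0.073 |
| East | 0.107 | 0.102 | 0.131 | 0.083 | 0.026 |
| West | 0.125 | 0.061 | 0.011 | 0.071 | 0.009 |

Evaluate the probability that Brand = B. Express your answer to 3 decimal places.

P(Brand=B) = 0.025 + 0.102 + 0.061 = 0.188.

0.188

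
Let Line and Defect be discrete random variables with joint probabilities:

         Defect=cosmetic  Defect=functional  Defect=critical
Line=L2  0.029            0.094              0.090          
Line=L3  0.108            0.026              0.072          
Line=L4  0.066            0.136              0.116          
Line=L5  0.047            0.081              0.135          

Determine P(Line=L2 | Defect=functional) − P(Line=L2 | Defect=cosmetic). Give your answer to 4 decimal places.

P(Defect=functional) = 0.094 + 0.026 + 0.136 + 0.081 = 0.337; P(Line=L2 | Defect=functional) = 0.094/0.337 = 0.27893.
P(Defect=cosmetic) = 0.029 + 0.108 + 0.066 + 0.047 = 0.250; P(Line=L2 | Defect=cosmetic) = 0.029/0.250 = 0.11600.
Difference = 0.1629.

0.1629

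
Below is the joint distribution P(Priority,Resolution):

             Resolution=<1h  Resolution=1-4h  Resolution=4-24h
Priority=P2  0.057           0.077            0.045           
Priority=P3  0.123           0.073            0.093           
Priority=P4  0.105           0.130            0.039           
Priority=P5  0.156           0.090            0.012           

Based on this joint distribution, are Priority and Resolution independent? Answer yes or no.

P(Priority=P5) = 0.258 and P(Resolution=<1h) = 0.441, so their product is 0.11378, but P(Priority=P5, Resolution=<1h) = 0.156. Since these differ, Priority and Resolution are not independent.

no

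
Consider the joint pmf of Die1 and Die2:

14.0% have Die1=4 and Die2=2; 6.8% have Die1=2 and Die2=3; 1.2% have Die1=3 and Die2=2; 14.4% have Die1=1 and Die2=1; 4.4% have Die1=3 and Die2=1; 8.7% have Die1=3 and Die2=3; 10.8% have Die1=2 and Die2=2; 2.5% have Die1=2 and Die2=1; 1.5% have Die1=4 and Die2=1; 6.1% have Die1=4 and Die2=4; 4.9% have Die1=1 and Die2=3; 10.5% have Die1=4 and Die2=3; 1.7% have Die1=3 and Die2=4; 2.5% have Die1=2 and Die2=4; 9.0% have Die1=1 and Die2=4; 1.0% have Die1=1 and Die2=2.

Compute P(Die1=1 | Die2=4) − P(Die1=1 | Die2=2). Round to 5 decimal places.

P(Die2=4) = 0.090 + 0.025 + 0.017 + 0.061 = 0.193; P(Die1=1 | Die2=4) = 0.090/0.193 = 0.466321.
P(Die2=2) = 0.010 + 0.108 + 0.012 + 0.140 = 0.270; P(Die1=1 | Die2=2) = 0.010/0.270 = 0.037037.
Difference = 0.42928.

0.42928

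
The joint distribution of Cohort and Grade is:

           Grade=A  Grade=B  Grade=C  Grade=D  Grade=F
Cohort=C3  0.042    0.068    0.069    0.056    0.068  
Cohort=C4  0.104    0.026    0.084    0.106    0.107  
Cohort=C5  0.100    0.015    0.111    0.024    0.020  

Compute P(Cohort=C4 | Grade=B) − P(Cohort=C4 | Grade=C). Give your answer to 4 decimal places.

-0.0796

P(Grade=B) = 0.068 + 0.026 + 0.015 = 0.109; P(Cohort=C4 | Grade=B) = 0.026/0.109 = 0.23853.
P(Grade=C) = 0.069 + 0.084 + 0.111 = 0.264; P(Cohort=C4 | Grade=C) = 0.084/0.264 = 0.31818.
Difference = -0.0796.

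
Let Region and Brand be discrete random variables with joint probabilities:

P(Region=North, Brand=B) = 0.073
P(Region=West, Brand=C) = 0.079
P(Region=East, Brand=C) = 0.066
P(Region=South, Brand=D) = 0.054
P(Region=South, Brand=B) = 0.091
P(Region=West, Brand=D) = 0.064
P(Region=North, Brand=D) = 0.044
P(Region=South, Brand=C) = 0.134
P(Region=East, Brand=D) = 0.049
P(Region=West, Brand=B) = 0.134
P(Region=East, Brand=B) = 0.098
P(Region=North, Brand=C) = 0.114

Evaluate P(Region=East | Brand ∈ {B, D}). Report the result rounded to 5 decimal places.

P(Brand=B) = 0.073 + 0.091 + 0.098 + 0.134 = 0.396.
P(Brand=D) = 0.044 + 0.054 + 0.049 + 0.064 = 0.211.
P(Brand ∈ {B, D}) = 0.396 + 0.211 = 0.607; P(Region=East, Brand ∈ {B, D}) = 0.098 + 0.049 = 0.147.
P(Region=East | Brand ∈ {B, D}) = 0.147/0.607 = 0.24217.

0.24217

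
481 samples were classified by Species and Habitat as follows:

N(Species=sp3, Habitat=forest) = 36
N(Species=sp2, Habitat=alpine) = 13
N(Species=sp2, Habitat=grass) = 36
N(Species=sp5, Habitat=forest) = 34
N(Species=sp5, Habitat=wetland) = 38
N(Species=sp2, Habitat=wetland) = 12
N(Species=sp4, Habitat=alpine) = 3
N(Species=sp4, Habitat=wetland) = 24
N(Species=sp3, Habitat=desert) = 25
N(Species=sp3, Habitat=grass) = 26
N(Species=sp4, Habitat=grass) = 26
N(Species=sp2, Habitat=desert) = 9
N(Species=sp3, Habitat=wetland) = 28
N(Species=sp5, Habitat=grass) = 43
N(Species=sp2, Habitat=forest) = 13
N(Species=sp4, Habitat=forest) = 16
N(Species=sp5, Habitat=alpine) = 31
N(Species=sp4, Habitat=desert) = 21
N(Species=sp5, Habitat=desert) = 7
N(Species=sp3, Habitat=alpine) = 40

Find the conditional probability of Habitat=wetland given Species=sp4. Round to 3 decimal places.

Total with Species=sp4: 16 + 26 + 24 + 21 + 3 = 90.
P(Habitat=wetland | Species=sp4) = 24/90 = 0.267.

0.267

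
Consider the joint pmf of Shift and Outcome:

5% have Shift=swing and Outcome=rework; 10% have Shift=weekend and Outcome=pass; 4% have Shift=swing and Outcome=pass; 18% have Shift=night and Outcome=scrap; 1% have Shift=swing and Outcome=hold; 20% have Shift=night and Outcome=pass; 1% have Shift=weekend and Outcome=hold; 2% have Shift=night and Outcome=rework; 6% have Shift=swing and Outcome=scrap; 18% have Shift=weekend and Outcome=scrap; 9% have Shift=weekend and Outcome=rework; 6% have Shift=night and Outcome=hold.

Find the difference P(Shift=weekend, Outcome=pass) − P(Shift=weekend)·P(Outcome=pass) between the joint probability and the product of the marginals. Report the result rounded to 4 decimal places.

-0.0292

P(Shift=weekend) = 0.10 + 0.09 + 0.18 + 0.01 = 0.38.
P(Outcome=pass) = 0.04 + 0.20 + 0.10 = 0.34.
P(Shift=weekend, Outcome=pass) − P(Shift=weekend)P(Outcome=pass) = 0.10 − 0.38×0.34 = -0.0292.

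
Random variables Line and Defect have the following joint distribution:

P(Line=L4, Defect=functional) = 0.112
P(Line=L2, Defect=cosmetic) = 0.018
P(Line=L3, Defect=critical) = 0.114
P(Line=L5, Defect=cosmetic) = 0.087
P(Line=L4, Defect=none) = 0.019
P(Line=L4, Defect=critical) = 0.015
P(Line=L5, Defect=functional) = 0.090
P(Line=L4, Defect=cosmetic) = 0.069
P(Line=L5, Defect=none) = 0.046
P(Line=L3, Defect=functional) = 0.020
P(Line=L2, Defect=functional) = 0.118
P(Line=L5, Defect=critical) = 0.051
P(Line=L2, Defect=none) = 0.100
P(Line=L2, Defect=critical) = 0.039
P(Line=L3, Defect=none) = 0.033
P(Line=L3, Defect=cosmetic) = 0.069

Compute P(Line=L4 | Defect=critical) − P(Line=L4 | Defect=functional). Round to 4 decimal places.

P(Defect=critical) = 0.039 + 0.114 + 0.015 + 0.051 = 0.219; P(Line=L4 | Defect=critical) = 0.015/0.219 = 0.06849.
P(Defect=functional) = 0.118 + 0.020 + 0.112 + 0.090 = 0.340; P(Line=L4 | Defect=functional) = 0.112/0.340 = 0.32941.
Difference = -0.2609.

-0.2609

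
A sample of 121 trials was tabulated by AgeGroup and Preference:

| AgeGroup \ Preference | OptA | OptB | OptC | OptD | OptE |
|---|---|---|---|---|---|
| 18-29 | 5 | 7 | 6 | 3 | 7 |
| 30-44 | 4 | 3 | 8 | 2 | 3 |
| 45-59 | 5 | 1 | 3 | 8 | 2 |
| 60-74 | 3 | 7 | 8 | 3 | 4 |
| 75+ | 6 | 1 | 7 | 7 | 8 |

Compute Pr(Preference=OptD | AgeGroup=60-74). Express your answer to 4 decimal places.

Total with AgeGroup=60-74: 3 + 7 + 8 + 3 + 4 = 25.
P(Preference=OptD | AgeGroup=60-74) = 3/25 = 0.1200.

0.1200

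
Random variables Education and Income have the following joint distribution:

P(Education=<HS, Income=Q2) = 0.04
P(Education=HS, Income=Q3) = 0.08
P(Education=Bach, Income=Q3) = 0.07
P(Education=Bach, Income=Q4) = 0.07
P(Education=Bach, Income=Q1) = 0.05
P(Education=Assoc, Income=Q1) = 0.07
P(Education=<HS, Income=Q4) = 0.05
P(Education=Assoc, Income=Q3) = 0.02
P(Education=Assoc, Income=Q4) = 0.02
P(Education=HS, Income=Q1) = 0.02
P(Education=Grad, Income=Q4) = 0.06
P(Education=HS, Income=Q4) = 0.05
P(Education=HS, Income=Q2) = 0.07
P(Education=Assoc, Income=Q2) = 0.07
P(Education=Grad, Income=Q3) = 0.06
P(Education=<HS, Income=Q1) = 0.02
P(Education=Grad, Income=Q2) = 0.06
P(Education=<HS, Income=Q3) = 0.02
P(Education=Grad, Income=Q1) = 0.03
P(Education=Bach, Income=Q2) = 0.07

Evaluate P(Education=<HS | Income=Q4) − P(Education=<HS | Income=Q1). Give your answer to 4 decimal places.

P(Income=Q4) = 0.05 + 0.05 + 0.02 + 0.07 + 0.06 = 0.25; P(Education=<HS | Income=Q4) = 0.05/0.25 = 0.20000.
P(Income=Q1) = 0.02 + 0.02 + 0.07 + 0.05 + 0.03 = 0.19; P(Education=<HS | Income=Q1) = 0.02/0.19 = 0.10526.
Difference = 0.0947.

0.0947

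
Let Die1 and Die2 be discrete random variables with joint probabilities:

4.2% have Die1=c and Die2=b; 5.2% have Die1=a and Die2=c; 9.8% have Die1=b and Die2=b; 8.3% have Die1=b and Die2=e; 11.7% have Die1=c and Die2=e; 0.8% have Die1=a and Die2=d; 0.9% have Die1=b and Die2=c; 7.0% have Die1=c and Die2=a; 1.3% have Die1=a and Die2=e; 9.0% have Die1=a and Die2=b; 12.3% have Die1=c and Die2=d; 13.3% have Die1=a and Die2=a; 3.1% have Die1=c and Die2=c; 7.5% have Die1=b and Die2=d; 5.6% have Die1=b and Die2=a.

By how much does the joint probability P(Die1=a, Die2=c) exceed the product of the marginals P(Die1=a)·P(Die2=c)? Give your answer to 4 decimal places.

0.0248

P(Die1=a) = 0.133 + 0.090 + 0.052 + 0.008 + 0.013 = 0.296.
P(Die2=c) = 0.052 + 0.009 + 0.031 = 0.092.
P(Die1=a, Die2=c) − P(Die1=a)P(Die2=c) = 0.052 − 0.296×0.092 = 0.0248.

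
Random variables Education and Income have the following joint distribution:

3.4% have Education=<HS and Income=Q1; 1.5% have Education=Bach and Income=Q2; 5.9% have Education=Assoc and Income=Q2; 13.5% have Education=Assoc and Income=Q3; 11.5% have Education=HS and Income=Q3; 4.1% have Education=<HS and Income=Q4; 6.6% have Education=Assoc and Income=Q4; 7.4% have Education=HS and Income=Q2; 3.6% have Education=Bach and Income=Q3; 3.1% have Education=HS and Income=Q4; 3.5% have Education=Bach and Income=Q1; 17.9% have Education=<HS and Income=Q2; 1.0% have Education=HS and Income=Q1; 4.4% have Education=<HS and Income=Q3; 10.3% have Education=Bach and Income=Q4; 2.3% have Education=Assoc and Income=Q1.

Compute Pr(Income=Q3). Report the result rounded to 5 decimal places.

0.33000

P(Income=Q3) = 0.044 + 0.115 + 0.135 + 0.036 = 0.330.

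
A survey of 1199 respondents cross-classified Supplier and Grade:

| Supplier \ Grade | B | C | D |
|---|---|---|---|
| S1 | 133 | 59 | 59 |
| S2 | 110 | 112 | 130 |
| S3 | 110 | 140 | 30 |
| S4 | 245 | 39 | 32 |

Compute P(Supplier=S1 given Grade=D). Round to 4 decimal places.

0.2351

Total with Grade=D: 59 + 130 + 30 + 32 = 251.
P(Supplier=S1 | Grade=D) = 59/251 = 0.2351.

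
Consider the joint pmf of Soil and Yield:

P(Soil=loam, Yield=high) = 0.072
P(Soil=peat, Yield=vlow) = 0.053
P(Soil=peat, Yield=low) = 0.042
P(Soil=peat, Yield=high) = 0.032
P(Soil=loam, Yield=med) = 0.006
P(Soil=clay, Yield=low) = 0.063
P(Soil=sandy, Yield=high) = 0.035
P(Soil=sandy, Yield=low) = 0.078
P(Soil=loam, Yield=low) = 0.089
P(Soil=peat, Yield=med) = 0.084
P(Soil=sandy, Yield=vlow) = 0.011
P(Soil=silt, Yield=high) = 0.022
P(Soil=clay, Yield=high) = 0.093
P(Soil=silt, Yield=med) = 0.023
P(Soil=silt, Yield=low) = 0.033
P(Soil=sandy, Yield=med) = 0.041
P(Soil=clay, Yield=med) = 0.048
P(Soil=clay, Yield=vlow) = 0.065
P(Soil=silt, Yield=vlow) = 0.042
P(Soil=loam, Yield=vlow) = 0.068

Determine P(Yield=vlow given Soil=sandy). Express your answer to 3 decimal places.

P(Soil=sandy) = 0.011 + 0.078 + 0.041 + 0.035 = 0.165.
P(Yield=vlow | Soil=sandy) = 0.011/0.165 = 0.067.

0.067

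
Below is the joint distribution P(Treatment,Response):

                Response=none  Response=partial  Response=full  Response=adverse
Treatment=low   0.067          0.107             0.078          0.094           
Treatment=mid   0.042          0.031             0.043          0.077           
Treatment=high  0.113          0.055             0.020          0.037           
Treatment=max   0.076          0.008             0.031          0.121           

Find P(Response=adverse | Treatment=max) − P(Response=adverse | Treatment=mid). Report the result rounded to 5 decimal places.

0.11375

P(Treatment=max) = 0.076 + 0.008 + 0.031 + 0.121 = 0.236; P(Response=adverse | Treatment=max) = 0.121/0.236 = 0.512712.
P(Treatment=mid) = 0.042 + 0.031 + 0.043 + 0.077 = 0.193; P(Response=adverse | Treatment=mid) = 0.077/0.193 = 0.398964.
Difference = 0.11375.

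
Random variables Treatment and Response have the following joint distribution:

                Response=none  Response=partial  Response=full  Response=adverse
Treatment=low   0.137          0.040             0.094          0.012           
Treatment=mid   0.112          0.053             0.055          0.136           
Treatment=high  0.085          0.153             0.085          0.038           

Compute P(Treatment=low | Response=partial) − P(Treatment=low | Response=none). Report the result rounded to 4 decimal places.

P(Response=partial) = 0.040 + 0.053 + 0.153 = 0.246; P(Treatment=low | Response=partial) = 0.040/0.246 = 0.16260.
P(Response=none) = 0.137 + 0.112 + 0.085 = 0.334; P(Treatment=low | Response=none) = 0.137/0.334 = 0.41018.
Difference = -0.2476.

-0.2476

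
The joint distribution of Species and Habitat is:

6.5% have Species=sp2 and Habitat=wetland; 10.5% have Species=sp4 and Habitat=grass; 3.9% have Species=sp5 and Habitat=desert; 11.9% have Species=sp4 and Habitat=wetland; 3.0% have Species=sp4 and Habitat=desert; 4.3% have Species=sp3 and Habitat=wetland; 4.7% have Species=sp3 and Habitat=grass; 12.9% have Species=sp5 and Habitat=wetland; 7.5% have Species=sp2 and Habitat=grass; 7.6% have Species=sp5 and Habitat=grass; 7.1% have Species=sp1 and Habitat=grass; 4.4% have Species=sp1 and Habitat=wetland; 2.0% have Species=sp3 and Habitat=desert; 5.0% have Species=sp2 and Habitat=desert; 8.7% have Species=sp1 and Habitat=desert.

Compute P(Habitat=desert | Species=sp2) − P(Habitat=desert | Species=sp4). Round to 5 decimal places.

0.14505

P(Species=sp2) = 0.075 + 0.065 + 0.050 = 0.190; P(Habitat=desert | Species=sp2) = 0.050/0.190 = 0.263158.
P(Species=sp4) = 0.105 + 0.119 + 0.030 = 0.254; P(Habitat=desert | Species=sp4) = 0.030/0.254 = 0.118110.
Difference = 0.14505.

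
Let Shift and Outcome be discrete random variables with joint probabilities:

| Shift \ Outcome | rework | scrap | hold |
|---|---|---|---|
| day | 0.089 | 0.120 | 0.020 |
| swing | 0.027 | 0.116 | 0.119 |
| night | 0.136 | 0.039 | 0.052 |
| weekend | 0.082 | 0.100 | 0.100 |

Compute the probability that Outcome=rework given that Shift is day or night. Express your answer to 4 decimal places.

P(Shift=day) = 0.089 + 0.120 + 0.020 = 0.229.
P(Shift=night) = 0.136 + 0.039 + 0.052 = 0.227.
P(Shift ∈ {day, night}) = 0.229 + 0.227 = 0.456; P(Outcome=rework, Shift ∈ {day, night}) = 0.089 + 0.136 = 0.225.
P(Outcome=rework | Shift ∈ {day, night}) = 0.225/0.456 = 0.4934.

0.4934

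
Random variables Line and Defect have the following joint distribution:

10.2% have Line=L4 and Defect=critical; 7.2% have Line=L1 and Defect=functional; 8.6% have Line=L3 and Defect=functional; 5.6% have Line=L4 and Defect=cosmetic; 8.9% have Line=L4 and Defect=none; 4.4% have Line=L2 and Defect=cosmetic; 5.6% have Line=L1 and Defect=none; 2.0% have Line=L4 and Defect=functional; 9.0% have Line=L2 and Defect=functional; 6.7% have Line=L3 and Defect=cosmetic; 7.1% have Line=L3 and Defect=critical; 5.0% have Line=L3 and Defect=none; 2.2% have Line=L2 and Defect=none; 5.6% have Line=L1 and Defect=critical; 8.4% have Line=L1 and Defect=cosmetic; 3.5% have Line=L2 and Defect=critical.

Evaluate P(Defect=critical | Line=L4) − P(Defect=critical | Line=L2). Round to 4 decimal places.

P(Line=L4) = 0.089 + 0.056 + 0.020 + 0.102 = 0.267; P(Defect=critical | Line=L4) = 0.102/0.267 = 0.38202.
P(Line=L2) = 0.022 + 0.044 + 0.090 + 0.035 = 0.191; P(Defect=critical | Line=L2) = 0.035/0.191 = 0.18325.
Difference = 0.1988.

0.1988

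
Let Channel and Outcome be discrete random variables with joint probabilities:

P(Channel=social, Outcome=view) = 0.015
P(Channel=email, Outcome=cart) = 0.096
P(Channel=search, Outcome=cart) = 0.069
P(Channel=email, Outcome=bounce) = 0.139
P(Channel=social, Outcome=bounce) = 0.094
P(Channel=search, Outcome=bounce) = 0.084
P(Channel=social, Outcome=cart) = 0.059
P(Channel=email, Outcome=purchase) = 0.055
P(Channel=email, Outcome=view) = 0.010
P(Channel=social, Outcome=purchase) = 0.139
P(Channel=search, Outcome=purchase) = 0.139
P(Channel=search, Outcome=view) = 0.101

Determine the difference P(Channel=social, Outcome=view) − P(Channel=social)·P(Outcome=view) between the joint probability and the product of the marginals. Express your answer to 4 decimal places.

P(Channel=social) = 0.094 + 0.015 + 0.059 + 0.139 = 0.307.
P(Outcome=view) = 0.010 + 0.101 + 0.015 = 0.126.
P(Channel=social, Outcome=view) − P(Channel=social)P(Outcome=view) = 0.015 − 0.307×0.126 = -0.0237.

-0.0237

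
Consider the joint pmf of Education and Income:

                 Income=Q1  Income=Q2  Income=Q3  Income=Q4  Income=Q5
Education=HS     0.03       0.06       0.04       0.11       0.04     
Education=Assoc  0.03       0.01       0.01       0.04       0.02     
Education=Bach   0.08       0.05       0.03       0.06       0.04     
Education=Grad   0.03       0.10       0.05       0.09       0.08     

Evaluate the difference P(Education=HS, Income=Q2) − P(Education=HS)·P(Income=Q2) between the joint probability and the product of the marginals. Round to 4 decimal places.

P(Education=HS) = 0.03 + 0.06 + 0.04 + 0.11 + 0.04 = 0.28.
P(Income=Q2) = 0.06 + 0.01 + 0.05 + 0.10 = 0.22.
P(Education=HS, Income=Q2) − P(Education=HS)P(Income=Q2) = 0.06 − 0.28×0.22 = -0.0016.

-0.0016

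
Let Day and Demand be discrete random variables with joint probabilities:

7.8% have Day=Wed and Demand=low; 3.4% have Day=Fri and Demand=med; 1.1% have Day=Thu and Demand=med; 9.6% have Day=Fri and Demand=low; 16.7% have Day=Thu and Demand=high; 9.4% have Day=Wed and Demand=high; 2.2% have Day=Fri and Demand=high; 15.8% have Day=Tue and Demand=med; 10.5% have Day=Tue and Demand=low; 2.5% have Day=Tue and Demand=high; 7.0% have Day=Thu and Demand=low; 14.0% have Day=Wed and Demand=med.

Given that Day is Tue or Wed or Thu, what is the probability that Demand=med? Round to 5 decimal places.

P(Day=Tue) = 0.105 + 0.158 + 0.025 = 0.288.
P(Day=Wed) = 0.078 + 0.140 + 0.094 = 0.312.
P(Day=Thu) = 0.070 + 0.011 + 0.167 = 0.248.
P(Day ∈ {Tue, Wed, Thu}) = 0.288 + 0.312 + 0.248 = 0.848; P(Demand=med, Day ∈ {Tue, Wed, Thu}) = 0.158 + 0.140 + 0.011 = 0.309.
P(Demand=med | Day ∈ {Tue, Wed, Thu}) = 0.309/0.848 = 0.36439.

0.36439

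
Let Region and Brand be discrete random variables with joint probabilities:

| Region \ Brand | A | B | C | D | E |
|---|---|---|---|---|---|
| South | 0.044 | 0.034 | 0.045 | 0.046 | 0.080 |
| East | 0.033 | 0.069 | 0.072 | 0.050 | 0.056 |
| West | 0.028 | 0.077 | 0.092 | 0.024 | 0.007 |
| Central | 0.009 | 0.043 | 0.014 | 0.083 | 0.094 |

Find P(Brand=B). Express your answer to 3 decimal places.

P(Brand=B) = 0.034 + 0.069 + 0.077 + 0.043 = 0.223.

0.223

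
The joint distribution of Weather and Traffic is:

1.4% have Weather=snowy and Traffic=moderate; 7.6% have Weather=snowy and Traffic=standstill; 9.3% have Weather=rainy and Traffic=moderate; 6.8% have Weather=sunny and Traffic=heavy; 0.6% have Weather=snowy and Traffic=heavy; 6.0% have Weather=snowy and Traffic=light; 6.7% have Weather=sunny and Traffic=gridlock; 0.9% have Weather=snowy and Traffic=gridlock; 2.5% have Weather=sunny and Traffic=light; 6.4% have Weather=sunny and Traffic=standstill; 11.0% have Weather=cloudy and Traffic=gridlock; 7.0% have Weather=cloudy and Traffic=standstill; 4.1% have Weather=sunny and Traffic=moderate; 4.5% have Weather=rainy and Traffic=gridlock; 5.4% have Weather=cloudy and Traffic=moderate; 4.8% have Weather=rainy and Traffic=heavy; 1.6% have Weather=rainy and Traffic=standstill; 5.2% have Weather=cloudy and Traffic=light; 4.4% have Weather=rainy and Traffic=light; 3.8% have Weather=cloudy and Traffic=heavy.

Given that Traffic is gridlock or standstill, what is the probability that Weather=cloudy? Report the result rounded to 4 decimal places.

P(Traffic=gridlock) = 0.067 + 0.110 + 0.045 + 0.009 = 0.231.
P(Traffic=standstill) = 0.064 + 0.070 + 0.016 + 0.076 = 0.226.
P(Traffic ∈ {gridlock, standstill}) = 0.231 + 0.226 = 0.457; P(Weather=cloudy, Traffic ∈ {gridlock, standstill}) = 0.110 + 0.070 = 0.180.
P(Weather=cloudy | Traffic ∈ {gridlock, standstill}) = 0.180/0.457 = 0.3939.

0.3939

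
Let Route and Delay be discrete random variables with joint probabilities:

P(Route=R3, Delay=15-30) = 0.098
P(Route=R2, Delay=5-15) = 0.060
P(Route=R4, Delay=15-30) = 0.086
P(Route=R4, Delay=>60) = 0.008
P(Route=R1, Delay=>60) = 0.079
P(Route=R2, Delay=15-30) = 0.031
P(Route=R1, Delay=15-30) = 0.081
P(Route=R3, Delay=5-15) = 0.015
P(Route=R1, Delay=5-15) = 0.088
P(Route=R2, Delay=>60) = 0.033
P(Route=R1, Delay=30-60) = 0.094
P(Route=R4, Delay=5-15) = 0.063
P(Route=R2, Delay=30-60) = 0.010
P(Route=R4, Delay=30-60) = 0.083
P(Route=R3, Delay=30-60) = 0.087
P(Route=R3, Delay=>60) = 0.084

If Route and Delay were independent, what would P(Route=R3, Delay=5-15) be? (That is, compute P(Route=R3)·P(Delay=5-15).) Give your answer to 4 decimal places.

0.0642

P(Route=R3) = 0.015 + 0.098 + 0.087 + 0.084 = 0.284.
P(Delay=5-15) = 0.088 + 0.060 + 0.015 + 0.063 = 0.226.
Product: 0.284 × 0.226 = 0.0642.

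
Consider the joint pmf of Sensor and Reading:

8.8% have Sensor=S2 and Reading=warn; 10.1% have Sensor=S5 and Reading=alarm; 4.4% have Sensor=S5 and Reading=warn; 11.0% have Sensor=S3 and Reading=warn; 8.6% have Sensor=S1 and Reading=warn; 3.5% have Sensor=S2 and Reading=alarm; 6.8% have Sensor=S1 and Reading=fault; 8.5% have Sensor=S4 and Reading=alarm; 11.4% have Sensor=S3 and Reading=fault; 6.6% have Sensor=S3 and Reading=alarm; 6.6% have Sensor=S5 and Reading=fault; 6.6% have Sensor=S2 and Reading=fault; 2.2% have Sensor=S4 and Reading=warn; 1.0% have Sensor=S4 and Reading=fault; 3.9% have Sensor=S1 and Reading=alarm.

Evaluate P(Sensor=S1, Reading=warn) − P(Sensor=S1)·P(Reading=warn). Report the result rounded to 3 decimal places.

0.018

P(Sensor=S1) = 0.086 + 0.039 + 0.068 = 0.193.
P(Reading=warn) = 0.086 + 0.088 + 0.110 + 0.022 + 0.044 = 0.350.
P(Sensor=S1, Reading=warn) − P(Sensor=S1)P(Reading=warn) = 0.086 − 0.193×0.350 = 0.018.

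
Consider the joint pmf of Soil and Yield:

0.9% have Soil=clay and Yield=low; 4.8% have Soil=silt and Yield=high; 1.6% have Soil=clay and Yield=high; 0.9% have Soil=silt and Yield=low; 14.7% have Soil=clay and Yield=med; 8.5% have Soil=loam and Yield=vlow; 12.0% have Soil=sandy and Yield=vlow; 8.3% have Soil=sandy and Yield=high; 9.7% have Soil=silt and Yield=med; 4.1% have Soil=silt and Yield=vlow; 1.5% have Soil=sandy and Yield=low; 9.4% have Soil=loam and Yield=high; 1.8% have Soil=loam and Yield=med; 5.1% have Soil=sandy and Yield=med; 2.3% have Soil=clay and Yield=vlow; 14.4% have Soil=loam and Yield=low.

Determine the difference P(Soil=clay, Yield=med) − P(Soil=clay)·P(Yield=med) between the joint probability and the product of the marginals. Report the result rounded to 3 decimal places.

P(Soil=clay) = 0.023 + 0.009 + 0.147 + 0.016 = 0.195.
P(Yield=med) = 0.051 + 0.018 + 0.147 + 0.097 = 0.313.
P(Soil=clay, Yield=med) − P(Soil=clay)P(Yield=med) = 0.147 − 0.195×0.313 = 0.086.

0.086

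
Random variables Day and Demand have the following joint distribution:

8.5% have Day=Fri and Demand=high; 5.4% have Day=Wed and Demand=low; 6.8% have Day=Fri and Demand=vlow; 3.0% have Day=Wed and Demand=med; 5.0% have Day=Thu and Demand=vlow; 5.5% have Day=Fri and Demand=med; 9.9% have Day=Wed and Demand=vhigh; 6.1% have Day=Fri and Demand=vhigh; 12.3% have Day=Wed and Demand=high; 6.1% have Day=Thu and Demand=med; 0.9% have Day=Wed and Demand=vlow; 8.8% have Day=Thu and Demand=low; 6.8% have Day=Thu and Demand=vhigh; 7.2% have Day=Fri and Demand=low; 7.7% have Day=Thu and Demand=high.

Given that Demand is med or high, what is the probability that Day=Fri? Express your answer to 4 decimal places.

P(Demand=med) = 0.030 + 0.061 + 0.055 = 0.146.
P(Demand=high) = 0.123 + 0.077 + 0.085 = 0.285.
P(Demand ∈ {med, high}) = 0.146 + 0.285 = 0.431; P(Day=Fri, Demand ∈ {med, high}) = 0.055 + 0.085 = 0.140.
P(Day=Fri | Demand ∈ {med, high}) = 0.140/0.431 = 0.3248.

0.3248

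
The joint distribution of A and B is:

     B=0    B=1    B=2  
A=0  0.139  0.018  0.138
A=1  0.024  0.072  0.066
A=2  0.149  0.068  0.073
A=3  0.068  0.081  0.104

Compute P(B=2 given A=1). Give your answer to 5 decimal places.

0.40741

P(A=1) = 0.024 + 0.072 + 0.066 = 0.162.
P(B=2 | A=1) = 0.066/0.162 = 0.40741.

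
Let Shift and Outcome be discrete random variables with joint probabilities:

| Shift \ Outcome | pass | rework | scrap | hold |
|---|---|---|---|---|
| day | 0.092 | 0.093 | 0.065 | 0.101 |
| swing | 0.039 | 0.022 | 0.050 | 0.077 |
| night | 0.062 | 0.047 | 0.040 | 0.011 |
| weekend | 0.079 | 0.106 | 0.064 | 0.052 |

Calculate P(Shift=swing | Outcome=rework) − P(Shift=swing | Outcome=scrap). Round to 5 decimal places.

-0.14622

P(Outcome=rework) = 0.093 + 0.022 + 0.047 + 0.106 = 0.268; P(Shift=swing | Outcome=rework) = 0.022/0.268 = 0.082090.
P(Outcome=scrap) = 0.065 + 0.050 + 0.040 + 0.064 = 0.219; P(Shift=swing | Outcome=scrap) = 0.050/0.219 = 0.228311.
Difference = -0.14622.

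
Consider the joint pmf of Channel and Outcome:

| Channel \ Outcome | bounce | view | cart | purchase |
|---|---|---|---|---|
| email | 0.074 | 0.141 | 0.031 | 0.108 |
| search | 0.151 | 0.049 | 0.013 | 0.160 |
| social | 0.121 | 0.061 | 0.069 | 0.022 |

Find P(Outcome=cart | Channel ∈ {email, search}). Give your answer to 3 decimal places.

0.061

P(Channel=email) = 0.074 + 0.141 + 0.031 + 0.108 = 0.354.
P(Channel=search) = 0.151 + 0.049 + 0.013 + 0.160 = 0.373.
P(Channel ∈ {email, search}) = 0.354 + 0.373 = 0.727; P(Outcome=cart, Channel ∈ {email, search}) = 0.031 + 0.013 = 0.044.
P(Outcome=cart | Channel ∈ {email, search}) = 0.044/0.727 = 0.061.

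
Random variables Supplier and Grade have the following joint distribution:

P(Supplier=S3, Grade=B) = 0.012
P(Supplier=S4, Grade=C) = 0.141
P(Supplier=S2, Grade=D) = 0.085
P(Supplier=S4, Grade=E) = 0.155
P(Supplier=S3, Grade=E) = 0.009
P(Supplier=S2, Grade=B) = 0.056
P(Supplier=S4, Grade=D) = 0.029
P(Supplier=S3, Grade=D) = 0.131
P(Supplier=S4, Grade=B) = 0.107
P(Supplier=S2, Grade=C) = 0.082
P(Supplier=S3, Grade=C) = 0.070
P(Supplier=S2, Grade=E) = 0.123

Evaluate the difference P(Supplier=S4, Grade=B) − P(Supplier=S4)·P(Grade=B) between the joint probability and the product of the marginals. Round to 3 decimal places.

0.031

P(Supplier=S4) = 0.107 + 0.141 + 0.029 + 0.155 = 0.432.
P(Grade=B) = 0.056 + 0.012 + 0.107 = 0.175.
P(Supplier=S4, Grade=B) − P(Supplier=S4)P(Grade=B) = 0.107 − 0.432×0.175 = 0.031.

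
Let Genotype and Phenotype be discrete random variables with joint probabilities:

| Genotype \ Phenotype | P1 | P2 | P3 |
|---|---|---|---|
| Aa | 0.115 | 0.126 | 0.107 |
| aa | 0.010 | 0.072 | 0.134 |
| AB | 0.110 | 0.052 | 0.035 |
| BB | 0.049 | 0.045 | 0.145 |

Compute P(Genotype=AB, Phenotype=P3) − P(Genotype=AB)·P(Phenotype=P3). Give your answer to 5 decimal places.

-0.04794

P(Genotype=AB) = 0.110 + 0.052 + 0.035 = 0.197.
P(Phenotype=P3) = 0.107 + 0.134 + 0.035 + 0.145 = 0.421.
P(Genotype=AB, Phenotype=P3) − P(Genotype=AB)P(Phenotype=P3) = 0.035 − 0.197×0.421 = -0.04794.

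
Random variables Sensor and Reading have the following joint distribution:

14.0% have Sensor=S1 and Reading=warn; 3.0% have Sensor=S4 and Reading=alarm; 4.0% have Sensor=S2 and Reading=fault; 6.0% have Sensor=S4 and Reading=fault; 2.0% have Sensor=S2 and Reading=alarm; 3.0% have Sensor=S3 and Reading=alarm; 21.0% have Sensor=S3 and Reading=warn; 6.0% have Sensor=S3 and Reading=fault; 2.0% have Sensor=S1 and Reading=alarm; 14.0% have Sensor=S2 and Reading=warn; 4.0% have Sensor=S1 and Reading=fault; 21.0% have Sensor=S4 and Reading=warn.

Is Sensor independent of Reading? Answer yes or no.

Every cell satisfies P(Sensor,Reading) = P(Sensor)·P(Reading). For instance P(Sensor=S2) = 0.200, P(Reading=warn) = 0.700, and 0.200×0.700 = 0.140 matches the joint entry. So Sensor and Reading are independent.

yes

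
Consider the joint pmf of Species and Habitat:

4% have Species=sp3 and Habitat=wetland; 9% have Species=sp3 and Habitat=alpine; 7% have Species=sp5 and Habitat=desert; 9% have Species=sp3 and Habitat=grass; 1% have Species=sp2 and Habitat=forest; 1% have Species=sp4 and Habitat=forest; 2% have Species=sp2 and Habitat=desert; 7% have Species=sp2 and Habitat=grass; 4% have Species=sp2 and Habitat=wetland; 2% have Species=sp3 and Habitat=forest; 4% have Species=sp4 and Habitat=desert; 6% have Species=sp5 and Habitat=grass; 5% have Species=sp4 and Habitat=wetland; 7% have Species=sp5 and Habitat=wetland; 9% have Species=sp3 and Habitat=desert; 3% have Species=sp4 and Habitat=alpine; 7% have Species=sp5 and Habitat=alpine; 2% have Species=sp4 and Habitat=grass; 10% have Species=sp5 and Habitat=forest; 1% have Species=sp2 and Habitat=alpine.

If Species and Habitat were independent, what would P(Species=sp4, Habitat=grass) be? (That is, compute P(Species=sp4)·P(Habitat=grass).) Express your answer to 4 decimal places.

0.0360

P(Species=sp4) = 0.01 + 0.02 + 0.05 + 0.04 + 0.03 = 0.15.
P(Habitat=grass) = 0.07 + 0.09 + 0.02 + 0.06 = 0.24.
Product: 0.15 × 0.24 = 0.0360.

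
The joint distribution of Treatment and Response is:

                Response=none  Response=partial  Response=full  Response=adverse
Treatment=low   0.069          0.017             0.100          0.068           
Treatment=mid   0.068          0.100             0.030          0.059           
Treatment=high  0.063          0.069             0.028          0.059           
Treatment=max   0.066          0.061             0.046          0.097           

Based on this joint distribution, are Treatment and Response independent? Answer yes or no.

no

P(Treatment=low) = 0.254 and P(Response=full) = 0.204, so their product is 0.05182, but P(Treatment=low, Response=full) = 0.100. Since these differ, Treatment and Response are not independent.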